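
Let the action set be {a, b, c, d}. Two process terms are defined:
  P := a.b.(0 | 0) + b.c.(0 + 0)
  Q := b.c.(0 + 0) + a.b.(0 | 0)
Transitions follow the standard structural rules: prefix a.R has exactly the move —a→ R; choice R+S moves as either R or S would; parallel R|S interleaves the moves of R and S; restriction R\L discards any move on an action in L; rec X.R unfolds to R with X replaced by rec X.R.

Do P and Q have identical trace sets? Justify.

Reachable graph of P (5 states):
  u0 = a.b.(0 | 0) + b.c.(0 + 0) | -a-> u1, -b-> u2
  u1 = b.(0 | 0) | -b-> u3
  u2 = c.(0 + 0) | -c-> u4
  u3 = 0 | 0 | ·
  u4 = 0 + 0 | ·
Reachable graph of Q (5 states):
  v0 = b.c.(0 + 0) + a.b.(0 | 0) | -a-> v1, -b-> v2
  v1 = b.(0 | 0) | -b-> v3
  v2 = c.(0 + 0) | -c-> v4
  v3 = 0 | 0 | ·
  v4 = 0 + 0 | ·
Bisimilarity quotient blocks:
  B0 = {u0, v0}
  B1 = {u1, v1}
  B2 = {u3, u4, v3, v4}
  B3 = {u2, v2}
u0 ∈ B0, v0 ∈ B0 → same block
Bisimilar ⇒ trace-equivalent.

traces(P) = traces(Q)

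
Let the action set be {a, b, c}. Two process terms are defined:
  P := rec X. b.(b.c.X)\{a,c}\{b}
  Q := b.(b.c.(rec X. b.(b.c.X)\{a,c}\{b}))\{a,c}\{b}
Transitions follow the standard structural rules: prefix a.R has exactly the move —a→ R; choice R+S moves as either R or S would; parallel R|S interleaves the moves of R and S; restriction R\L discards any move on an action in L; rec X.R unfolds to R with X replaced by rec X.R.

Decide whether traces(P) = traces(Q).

trace-equivalent

P's transition system — 2 states:
  m0 = rec X. b.(b.c.X)\{a,c}\{b} ⊢ --b--▸ m1
  m1 = (b.c.(rec X. b.(b.c.X)\{a,c}\{b}))\{a,c}\{b} ⊢ stopped
Q's transition system — 2 states:
  n0 = b.(b.c.(rec X. b.(b.c.X)\{a,c}\{b}))\{a,c}\{b} ⊢ --b--▸ n1
  n1 = (b.c.(rec X. b.(b.c.X)\{a,c}\{b}))\{a,c}\{b} ⊢ stopped
Coarsest stable partition (strong bisimilarity classes):
  B0 = {m0, n0}
  B1 = {m1, n1}
m0 ∈ B0, n0 ∈ B0 → same block
Bisimilar ⇒ trace-equivalent.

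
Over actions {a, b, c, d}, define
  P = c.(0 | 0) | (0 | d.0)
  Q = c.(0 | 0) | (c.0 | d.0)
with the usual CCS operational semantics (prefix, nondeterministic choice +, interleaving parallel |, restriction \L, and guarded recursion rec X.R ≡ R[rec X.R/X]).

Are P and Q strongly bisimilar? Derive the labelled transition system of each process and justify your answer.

not bisimilar

LTS(P): 4 reachable states
  m0 = c.(0 | 0) | (0 | d.0) :: —c→ m1, —d→ m2
  m1 = 0 | 0 | (0 | d.0) :: —d→ m3
  m2 = c.(0 | 0) | (0 | 0) :: —c→ m3
  m3 = 0 | 0 | (0 | 0) :: (no moves)
LTS(Q): 8 reachable states
  n0 = c.(0 | 0) | (c.0 | d.0) :: —c→ n1, —c→ n2, —d→ n3
  n1 = 0 | 0 | (c.0 | d.0) :: —c→ n4, —d→ n5
  n2 = c.(0 | 0) | (0 | d.0) :: —c→ n4, —d→ n6
  n3 = c.(0 | 0) | (c.0 | 0) :: —c→ n5, —c→ n6
  n4 = 0 | 0 | (0 | d.0) :: —d→ n7
  n5 = 0 | 0 | (c.0 | 0) :: —c→ n7
  n6 = c.(0 | 0) | (0 | 0) :: —c→ n7
  n7 = 0 | 0 | (0 | 0) :: (no moves)
Bisimilarity quotient blocks:
  B0 = {m0, n1, n2}
  B1 = {m2, n5, n6}
  B2 = {m3, n7}
  B3 = {m1, n4}
  B4 = {n0}
  B5 = {n3}
m0 ∈ B0, n0 ∈ B4 → different blocks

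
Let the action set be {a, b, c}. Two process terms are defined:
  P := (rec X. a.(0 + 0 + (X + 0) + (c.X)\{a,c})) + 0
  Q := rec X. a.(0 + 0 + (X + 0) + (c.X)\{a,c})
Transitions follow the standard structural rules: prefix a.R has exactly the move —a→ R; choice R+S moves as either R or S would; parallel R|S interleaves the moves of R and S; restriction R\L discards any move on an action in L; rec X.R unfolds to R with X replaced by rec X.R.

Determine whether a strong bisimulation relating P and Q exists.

P ~ Q

P's transition system — 2 states:
  p0 = (rec X. a.(0 + 0 + (X + 0) + (c.X)\{a,c})) + 0 :: —a→ p1
  p1 = 0 + 0 + ((rec X. a.(0 + 0 + (X + 0) + (c.X)\{a,c})) + 0) + (c.(rec X. a.(0 + 0 + (X + 0) + (c.X)\{a,c})))\{a,c} :: —a→ p1
Q's transition system — 2 states:
  q0 = rec X. a.(0 + 0 + (X + 0) + (c.X)\{a,c}) :: —a→ q1
  q1 = 0 + 0 + ((rec X. a.(0 + 0 + (X + 0) + (c.X)\{a,c})) + 0) + (c.(rec X. a.(0 + 0 + (X + 0) + (c.X)\{a,c})))\{a,c} :: —a→ q1
Coarsest stable partition (strong bisimilarity classes):
  B0 = {p0, p1, q0, q1}
p0 ∈ B0, q0 ∈ B0 → same block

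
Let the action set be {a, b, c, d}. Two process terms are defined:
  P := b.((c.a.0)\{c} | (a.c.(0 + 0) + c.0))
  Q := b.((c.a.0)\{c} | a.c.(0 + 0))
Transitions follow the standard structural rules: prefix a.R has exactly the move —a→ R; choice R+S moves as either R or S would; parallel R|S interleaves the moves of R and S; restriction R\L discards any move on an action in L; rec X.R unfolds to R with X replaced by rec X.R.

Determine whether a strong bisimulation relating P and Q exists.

LTS(P): 5 reachable states
  s0 = b.((c.a.0)\{c} | (a.c.(0 + 0) + c.0)) → =b=> s1
  s1 = (c.a.0)\{c} | (a.c.(0 + 0) + c.0) → =a=> s2, =c=> s3
  s2 = (c.a.0)\{c} | c.(0 + 0) → =c=> s4
  s3 = (c.a.0)\{c} | 0 → stopped
  s4 = (c.a.0)\{c} | (0 + 0) → stopped
LTS(Q): 4 reachable states
  t0 = b.((c.a.0)\{c} | a.c.(0 + 0)) → =b=> t1
  t1 = (c.a.0)\{c} | a.c.(0 + 0) → =a=> t2
  t2 = (c.a.0)\{c} | c.(0 + 0) → =c=> t3
  t3 = (c.a.0)\{c} | (0 + 0) → stopped
Partition-refinement fixed point:
  B0 = {s0}
  B1 = {s1}
  B2 = {s3, s4, t3}
  B3 = {s2, t2}
  B4 = {t0}
  B5 = {t1}
s0 ∈ B0, t0 ∈ B4 → different blocks

NO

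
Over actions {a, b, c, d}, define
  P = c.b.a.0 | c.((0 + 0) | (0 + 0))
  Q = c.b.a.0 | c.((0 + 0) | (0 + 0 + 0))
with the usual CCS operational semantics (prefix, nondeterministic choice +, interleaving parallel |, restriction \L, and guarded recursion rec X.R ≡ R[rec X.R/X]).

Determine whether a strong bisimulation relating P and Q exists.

P ~ Q

Reachable graph of P (8 states):
  s0 = c.b.a.0 | c.((0 + 0) | (0 + 0)) :: ··c··> s1, ··c··> s2
  s1 = b.a.0 | c.((0 + 0) | (0 + 0)) :: ··b··> s3, ··c··> s4
  s2 = c.b.a.0 | ((0 + 0) | (0 + 0)) :: ··c··> s4
  s3 = a.0 | c.((0 + 0) | (0 + 0)) :: ··a··> s5, ··c··> s6
  s4 = b.a.0 | ((0 + 0) | (0 + 0)) :: ··b··> s6
  s5 = 0 | c.((0 + 0) | (0 + 0)) :: ··c··> s7
  s6 = a.0 | ((0 + 0) | (0 + 0)) :: ··a··> s7
  s7 = 0 | ((0 + 0) | (0 + 0)) :: (no moves)
Reachable graph of Q (8 states):
  t0 = c.b.a.0 | c.((0 + 0) | (0 + 0 + 0)) :: ··c··> t1, ··c··> t2
  t1 = b.a.0 | c.((0 + 0) | (0 + 0 + 0)) :: ··b··> t3, ··c··> t4
  t2 = c.b.a.0 | ((0 + 0) | (0 + 0 + 0)) :: ··c··> t4
  t3 = a.0 | c.((0 + 0) | (0 + 0 + 0)) :: ··a··> t5, ··c··> t6
  t4 = b.a.0 | ((0 + 0) | (0 + 0 + 0)) :: ··b··> t6
  t5 = 0 | c.((0 + 0) | (0 + 0 + 0)) :: ··c··> t7
  t6 = a.0 | ((0 + 0) | (0 + 0 + 0)) :: ··a··> t7
  t7 = 0 | ((0 + 0) | (0 + 0 + 0)) :: (no moves)
Bisimilarity quotient blocks:
  B0 = {s0, t0}
  B1 = {s2, t2}
  B2 = {s4, t4}
  B3 = {s6, t6}
  B4 = {s7, t7}
  B5 = {s1, t1}
  B6 = {s3, t3}
  B7 = {s5, t5}
s0 ∈ B0, t0 ∈ B0 → same block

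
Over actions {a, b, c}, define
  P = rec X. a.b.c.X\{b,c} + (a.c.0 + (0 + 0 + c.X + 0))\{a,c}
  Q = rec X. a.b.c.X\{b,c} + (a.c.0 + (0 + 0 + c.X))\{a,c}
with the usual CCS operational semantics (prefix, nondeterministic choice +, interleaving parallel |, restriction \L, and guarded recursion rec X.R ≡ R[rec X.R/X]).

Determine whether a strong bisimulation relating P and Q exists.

P's transition system — 5 states:
  m0 = rec X. a.b.c.X\{b,c} + (a.c.0 + (0 + 0 + c.X + 0))\{a,c} :: =a=> m1
  m1 = b.c.(rec X. a.b.c.X\{b,c} + (a.c.0 + (0 + 0 + c.X + 0))\{a,c})\{b,c} :: =b=> m2
  m2 = c.(rec X. a.b.c.X\{b,c} + (a.c.0 + (0 + 0 + c.X + 0))\{a,c})\{b,c} :: =c=> m3
  m3 = (rec X. a.b.c.X\{b,c} + (a.c.0 + (0 + 0 + c.X + 0))\{a,c})\{b,c} :: =a=> m4
  m4 = (b.c.(rec X. a.b.c.X\{b,c} + (a.c.0 + (0 + 0 + c.X + 0))\{a,c})\{b,c})\{b,c} :: ·
Q's transition system — 5 states:
  n0 = rec X. a.b.c.X\{b,c} + (a.c.0 + (0 + 0 + c.X))\{a,c} :: =a=> n1
  n1 = b.c.(rec X. a.b.c.X\{b,c} + (a.c.0 + (0 + 0 + c.X))\{a,c})\{b,c} :: =b=> n2
  n2 = c.(rec X. a.b.c.X\{b,c} + (a.c.0 + (0 + 0 + c.X))\{a,c})\{b,c} :: =c=> n3
  n3 = (rec X. a.b.c.X\{b,c} + (a.c.0 + (0 + 0 + c.X))\{a,c})\{b,c} :: =a=> n4
  n4 = (b.c.(rec X. a.b.c.X\{b,c} + (a.c.0 + (0 + 0 + c.X))\{a,c})\{b,c})\{b,c} :: ·
Bisimilarity quotient blocks:
  B0 = {m0, n0}
  B1 = {m1, n1}
  B2 = {m2, n2}
  B3 = {m3, n3}
  B4 = {m4, n4}
m0 ∈ B0, n0 ∈ B0 → same block

YES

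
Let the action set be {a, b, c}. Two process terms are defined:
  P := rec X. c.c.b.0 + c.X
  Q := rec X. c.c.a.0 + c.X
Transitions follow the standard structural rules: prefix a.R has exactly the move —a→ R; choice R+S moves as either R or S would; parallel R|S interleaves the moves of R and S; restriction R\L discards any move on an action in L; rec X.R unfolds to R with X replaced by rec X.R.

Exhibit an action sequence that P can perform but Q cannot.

ccb

P's transition system — 4 states:
  s0 = rec X. c.c.b.0 + c.X :: --c--▸ s0, --c--▸ s1
  s1 = c.b.0 :: --c--▸ s2
  s2 = b.0 :: --b--▸ s3
  s3 = 0 :: stopped
Q's transition system — 4 states:
  t0 = rec X. c.c.a.0 + c.X :: --c--▸ t0, --c--▸ t1
  t1 = c.a.0 :: --c--▸ t2
  t2 = a.0 :: --a--▸ t3
  t3 = 0 :: stopped
Executing ccb from P (initial set {s0}):
  after c @ step 1: {s0, s1}
  after c @ step 2: {s0, s1, s2}
  after b @ step 3: {s3}
  ✓ P
Executing ccb from Q (initial set {t0}):
  after c @ step 1: {t0, t1}
  after c @ step 2: {t0, t1, t2}
  after b @ step 3: ∅  — Q cannot continue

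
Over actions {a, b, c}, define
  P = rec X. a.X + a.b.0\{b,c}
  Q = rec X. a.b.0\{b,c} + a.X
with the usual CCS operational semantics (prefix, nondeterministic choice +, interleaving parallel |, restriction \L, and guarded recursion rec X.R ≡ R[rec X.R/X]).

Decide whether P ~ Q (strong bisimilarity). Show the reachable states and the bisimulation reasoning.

P's transition system — 3 states:
  s0 = rec X. a.X + a.b.0\{b,c} → -a-> s0, -a-> s1
  s1 = b.0\{b,c} → -b-> s2
  s2 = 0\{b,c} → ∅
Q's transition system — 3 states:
  t0 = rec X. a.b.0\{b,c} + a.X → -a-> t0, -a-> t1
  t1 = b.0\{b,c} → -b-> t2
  t2 = 0\{b,c} → ∅
Partition-refinement fixed point:
  B0 = {s0, t0}
  B1 = {s1, t1}
  B2 = {s2, t2}
s0 ∈ B0, t0 ∈ B0 → same block

YES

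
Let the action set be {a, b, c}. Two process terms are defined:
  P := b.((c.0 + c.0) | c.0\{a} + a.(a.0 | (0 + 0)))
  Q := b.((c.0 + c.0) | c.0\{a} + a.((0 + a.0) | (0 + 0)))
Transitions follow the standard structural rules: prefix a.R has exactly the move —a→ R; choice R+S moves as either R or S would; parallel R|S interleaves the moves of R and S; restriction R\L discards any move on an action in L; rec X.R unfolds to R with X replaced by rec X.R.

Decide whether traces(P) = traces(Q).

traces(P) = traces(Q)

LTS(P): 7 reachable states
  p0 = b.((c.0 + c.0) | c.0\{a} + a.(a.0 | (0 + 0))) :: —b→ p1
  p1 = (c.0 + c.0) | c.0\{a} + a.(a.0 | (0 + 0)) :: —a→ p2, —c→ p3, —c→ p4
  p2 = a.0 | (0 + 0) :: —a→ p5
  p3 = (c.0 + c.0) | 0\{a} :: —c→ p6
  p4 = 0 | c.0\{a} :: —c→ p6
  p5 = 0 | (0 + 0) :: stopped
  p6 = 0 | 0\{a} :: stopped
LTS(Q): 7 reachable states
  q0 = b.((c.0 + c.0) | c.0\{a} + a.((0 + a.0) | (0 + 0))) :: —b→ q1
  q1 = (c.0 + c.0) | c.0\{a} + a.((0 + a.0) | (0 + 0)) :: —a→ q2, —c→ q3, —c→ q4
  q2 = (0 + a.0) | (0 + 0) :: —a→ q5
  q3 = (c.0 + c.0) | 0\{a} :: —c→ q6
  q4 = 0 | c.0\{a} :: —c→ q6
  q5 = 0 | (0 + 0) :: stopped
  q6 = 0 | 0\{a} :: stopped
Partition-refinement fixed point:
  B0 = {p0, q0}
  B1 = {p1, q1}
  B2 = {p2, q2}
  B3 = {p5, p6, q5, q6}
  B4 = {p3, p4, q3, q4}
p0 ∈ B0, q0 ∈ B0 → same block
Bisimilar ⇒ trace-equivalent.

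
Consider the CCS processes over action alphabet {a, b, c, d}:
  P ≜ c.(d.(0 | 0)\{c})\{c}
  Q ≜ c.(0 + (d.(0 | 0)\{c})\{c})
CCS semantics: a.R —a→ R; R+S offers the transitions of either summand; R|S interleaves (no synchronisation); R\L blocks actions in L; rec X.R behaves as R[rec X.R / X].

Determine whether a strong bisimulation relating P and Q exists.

P's transition system — 3 states:
  p0 = c.(d.(0 | 0)\{c})\{c} → ··c··> p1
  p1 = (d.(0 | 0)\{c})\{c} → ··d··> p2
  p2 = (0 | 0)\{c}\{c} → stopped
Q's transition system — 3 states:
  q0 = c.(0 + (d.(0 | 0)\{c})\{c}) → ··c··> q1
  q1 = 0 + (d.(0 | 0)\{c})\{c} → ··d··> q2
  q2 = (0 | 0)\{c}\{c} → stopped
Coarsest stable partition (strong bisimilarity classes):
  B0 = {p0, q0}
  B1 = {p1, q1}
  B2 = {p2, q2}
p0 ∈ B0, q0 ∈ B0 → same block

YES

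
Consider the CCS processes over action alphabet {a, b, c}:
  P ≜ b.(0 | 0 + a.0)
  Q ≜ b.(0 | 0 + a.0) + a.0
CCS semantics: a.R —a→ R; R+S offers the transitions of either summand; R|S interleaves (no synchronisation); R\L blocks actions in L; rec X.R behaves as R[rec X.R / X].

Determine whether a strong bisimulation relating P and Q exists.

Reachable graph of P (3 states):
  u0 = b.(0 | 0 + a.0) | =b=> u1
  u1 = 0 | 0 + a.0 | =a=> u2
  u2 = 0 | (no moves)
Reachable graph of Q (3 states):
  v0 = b.(0 | 0 + a.0) + a.0 | =a=> v1, =b=> v2
  v1 = 0 | (no moves)
  v2 = 0 | 0 + a.0 | =a=> v1
Partition-refinement fixed point:
  B0 = {u0}
  B1 = {u1, v2}
  B2 = {u2, v1}
  B3 = {v0}
u0 ∈ B0, v0 ∈ B3 → different blocks

P ≁ Q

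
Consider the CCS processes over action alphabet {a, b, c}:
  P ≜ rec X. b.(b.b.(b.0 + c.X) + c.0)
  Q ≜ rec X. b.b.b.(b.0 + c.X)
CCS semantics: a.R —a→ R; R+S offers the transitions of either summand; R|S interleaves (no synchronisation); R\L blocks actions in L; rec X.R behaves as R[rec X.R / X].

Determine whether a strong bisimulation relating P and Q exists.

Reachable graph of P (5 states):
  m0 = rec X. b.(b.b.(b.0 + c.X) + c.0) | ··b··> m1
  m1 = b.b.(b.0 + c.(rec X. b.(b.b.(b.0 + c.X) + c.0))) + c.0 | ··b··> m2, ··c··> m3
  m2 = b.(b.0 + c.(rec X. b.(b.b.(b.0 + c.X) + c.0))) | ··b··> m4
  m3 = 0 | ·
  m4 = b.0 + c.(rec X. b.(b.b.(b.0 + c.X) + c.0)) | ··b··> m3, ··c··> m0
Reachable graph of Q (5 states):
  n0 = rec X. b.b.b.(b.0 + c.X) | ··b··> n1
  n1 = b.b.(b.0 + c.(rec X. b.b.b.(b.0 + c.X))) | ··b··> n2
  n2 = b.(b.0 + c.(rec X. b.b.b.(b.0 + c.X))) | ··b··> n3
  n3 = b.0 + c.(rec X. b.b.b.(b.0 + c.X)) | ··b··> n4, ··c··> n0
  n4 = 0 | ·
Bisimilarity quotient blocks:
  B0 = {m0}
  B1 = {m1}
  B2 = {m2}
  B3 = {m4}
  B4 = {m3, n4}
  B5 = {n0}
  B6 = {n1}
  B7 = {n2}
  B8 = {n3}
m0 ∈ B0, n0 ∈ B5 → different blocks

NO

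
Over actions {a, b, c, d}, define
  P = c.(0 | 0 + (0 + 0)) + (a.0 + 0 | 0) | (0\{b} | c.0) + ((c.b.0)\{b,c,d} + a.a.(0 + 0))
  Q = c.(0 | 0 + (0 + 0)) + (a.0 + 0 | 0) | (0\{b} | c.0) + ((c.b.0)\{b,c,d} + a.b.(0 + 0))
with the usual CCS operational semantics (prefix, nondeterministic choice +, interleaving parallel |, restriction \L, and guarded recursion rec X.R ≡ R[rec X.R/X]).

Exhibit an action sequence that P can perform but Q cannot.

aa

P's transition system — 7 states:
  u0 = c.(0 | 0 + (0 + 0)) + (a.0 + 0 | 0) | (0\{b} | c.0) + ((c.b.0)\{b,c,d} + a.a.(0 + 0)) → =a=> u1, =a=> u2, =c=> u3, =c=> u4
  u1 = 0 | (0\{b} | c.0) → =c=> u5
  u2 = a.(0 + 0) → =a=> u6
  u3 = (a.0 + 0 | 0) | (0\{b} | 0) → =a=> u5
  u4 = 0 | 0 + (0 + 0) → ·
  u5 = 0 | (0\{b} | 0) → ·
  u6 = 0 + 0 → ·
Q's transition system — 7 states:
  v0 = c.(0 | 0 + (0 + 0)) + (a.0 + 0 | 0) | (0\{b} | c.0) + ((c.b.0)\{b,c,d} + a.b.(0 + 0)) → =a=> v1, =a=> v2, =c=> v3, =c=> v4
  v1 = 0 | (0\{b} | c.0) → =c=> v5
  v2 = b.(0 + 0) → =b=> v6
  v3 = (a.0 + 0 | 0) | (0\{b} | 0) → =a=> v5
  v4 = 0 | 0 + (0 + 0) → ·
  v5 = 0 | (0\{b} | 0) → ·
  v6 = 0 + 0 → ·
Trace ⟨aa⟩ through P, begin at {u0}:
  step 1 (a): {u1, u2}
  step 2 (a): {u6}
  ✓ P
Trace ⟨aa⟩ through Q, begin at {v0}:
  step 1 (a): {v1, v2}
  step 2 (a): no successor for Q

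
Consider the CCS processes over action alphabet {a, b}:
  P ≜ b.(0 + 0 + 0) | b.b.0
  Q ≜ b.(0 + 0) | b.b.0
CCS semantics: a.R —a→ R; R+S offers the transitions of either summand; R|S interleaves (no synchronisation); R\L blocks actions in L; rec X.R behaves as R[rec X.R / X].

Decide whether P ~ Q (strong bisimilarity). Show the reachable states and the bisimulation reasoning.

Reachable graph of P (6 states):
  u0 = b.(0 + 0 + 0) | b.b.0 :: --b--▸ u1, --b--▸ u2
  u1 = (0 + 0 + 0) | b.b.0 :: --b--▸ u3
  u2 = b.(0 + 0 + 0) | b.0 :: --b--▸ u3, --b--▸ u4
  u3 = (0 + 0 + 0) | b.0 :: --b--▸ u5
  u4 = b.(0 + 0 + 0) | 0 :: --b--▸ u5
  u5 = (0 + 0 + 0) | 0 :: ∅
Reachable graph of Q (6 states):
  v0 = b.(0 + 0) | b.b.0 :: --b--▸ v1, --b--▸ v2
  v1 = (0 + 0) | b.b.0 :: --b--▸ v3
  v2 = b.(0 + 0) | b.0 :: --b--▸ v3, --b--▸ v4
  v3 = (0 + 0) | b.0 :: --b--▸ v5
  v4 = b.(0 + 0) | 0 :: --b--▸ v5
  v5 = (0 + 0) | 0 :: ∅
Bisimilarity quotient blocks:
  B0 = {u0, v0}
  B1 = {u1, u2, v1, v2}
  B2 = {u3, u4, v3, v4}
  B3 = {u5, v5}
u0 ∈ B0, v0 ∈ B0 → same block

YES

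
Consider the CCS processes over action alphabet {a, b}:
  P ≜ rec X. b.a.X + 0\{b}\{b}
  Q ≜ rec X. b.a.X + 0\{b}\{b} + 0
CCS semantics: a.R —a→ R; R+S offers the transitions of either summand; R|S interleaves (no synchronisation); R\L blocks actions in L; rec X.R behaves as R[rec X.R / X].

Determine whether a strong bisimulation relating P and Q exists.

bisimilar

Reachable graph of P (2 states):
  m0 = rec X. b.a.X + 0\{b}\{b} :: -b-> m1
  m1 = a.(rec X. b.a.X + 0\{b}\{b}) :: -a-> m0
Reachable graph of Q (2 states):
  n0 = rec X. b.a.X + 0\{b}\{b} + 0 :: -b-> n1
  n1 = a.(rec X. b.a.X + 0\{b}\{b} + 0) :: -a-> n0
Bisimilarity quotient blocks:
  B0 = {m0, n0}
  B1 = {m1, n1}
m0 ∈ B0, n0 ∈ B0 → same block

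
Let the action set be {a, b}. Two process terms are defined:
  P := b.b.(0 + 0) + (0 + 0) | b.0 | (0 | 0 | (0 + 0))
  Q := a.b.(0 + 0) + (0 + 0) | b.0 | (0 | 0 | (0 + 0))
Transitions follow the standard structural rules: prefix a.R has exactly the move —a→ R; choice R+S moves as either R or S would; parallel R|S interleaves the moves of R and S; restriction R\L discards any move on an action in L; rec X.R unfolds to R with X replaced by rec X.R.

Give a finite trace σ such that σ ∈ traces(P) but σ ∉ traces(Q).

P's transition system — 4 states:
  m0 = b.b.(0 + 0) + (0 + 0) | b.0 | (0 | 0 | (0 + 0)) | =b=> m1, =b=> m2
  m1 = (0 + 0) | 0 | (0 | 0 | (0 + 0)) | ∅
  m2 = b.(0 + 0) | =b=> m3
  m3 = 0 + 0 | ∅
Q's transition system — 4 states:
  n0 = a.b.(0 + 0) + (0 + 0) | b.0 | (0 | 0 | (0 + 0)) | =a=> n1, =b=> n2
  n1 = b.(0 + 0) | =b=> n3
  n2 = (0 + 0) | 0 | (0 | 0 | (0 + 0)) | ∅
  n3 = 0 + 0 | ∅
Run σ = ⟨bb⟩ on P: start {m0}
  step 1 (b): {m1, m2}
  step 2 (b): {m3}
  P completes σ.
Run σ = ⟨bb⟩ on Q: start {n0}
  step 1 (b): {n2}
  step 2 (b): no successor for Q

bb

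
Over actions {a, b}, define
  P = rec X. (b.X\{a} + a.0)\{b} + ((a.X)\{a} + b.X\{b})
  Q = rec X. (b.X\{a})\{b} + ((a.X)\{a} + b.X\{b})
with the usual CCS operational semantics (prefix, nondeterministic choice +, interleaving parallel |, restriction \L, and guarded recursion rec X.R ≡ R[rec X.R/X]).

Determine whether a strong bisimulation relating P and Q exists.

LTS(P): 4 reachable states
  s0 = rec X. (b.X\{a} + a.0)\{b} + ((a.X)\{a} + b.X\{b}) has moves --a--▸ s1, --b--▸ s2
  s1 = 0\{b} has moves ·
  s2 = (rec X. (b.X\{a} + a.0)\{b} + ((a.X)\{a} + b.X\{b}))\{b} has moves --a--▸ s3
  s3 = 0\{b}\{b} has moves ·
LTS(Q): 2 reachable states
  t0 = rec X. (b.X\{a})\{b} + ((a.X)\{a} + b.X\{b}) has moves --b--▸ t1
  t1 = (rec X. (b.X\{a})\{b} + ((a.X)\{a} + b.X\{b}))\{b} has moves ·
Partition-refinement fixed point:
  B0 = {s0}
  B1 = {s2}
  B2 = {s1, s3, t1}
  B3 = {t0}
s0 ∈ B0, t0 ∈ B3 → different blocks

P ≁ Q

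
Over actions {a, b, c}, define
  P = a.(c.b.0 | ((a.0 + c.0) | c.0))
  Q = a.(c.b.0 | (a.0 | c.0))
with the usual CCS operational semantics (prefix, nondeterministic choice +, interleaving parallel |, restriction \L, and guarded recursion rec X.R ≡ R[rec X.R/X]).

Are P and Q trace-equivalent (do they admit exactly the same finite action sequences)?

traces(P) ≠ traces(Q) — witness ⟨accc⟩

Reachable graph of P (13 states):
  m0 = a.(c.b.0 | ((a.0 + c.0) | c.0)) has moves --a--▸ m1
  m1 = c.b.0 | ((a.0 + c.0) | c.0) has moves --a--▸ m2, --c--▸ m2, --c--▸ m3, --c--▸ m4
  m2 = c.b.0 | (0 | c.0) has moves --c--▸ m5, --c--▸ m6
  m3 = b.0 | ((a.0 + c.0) | c.0) has moves --a--▸ m5, --b--▸ m7, --c--▸ m5, --c--▸ m8
  m4 = c.b.0 | ((a.0 + c.0) | 0) has moves --a--▸ m6, --c--▸ m6, --c--▸ m8
  m5 = b.0 | (0 | c.0) has moves --b--▸ m9, --c--▸ m10
  m6 = c.b.0 | (0 | 0) has moves --c--▸ m10
  m7 = 0 | ((a.0 + c.0) | c.0) has moves --a--▸ m9, --c--▸ m11, --c--▸ m9
  m8 = b.0 | ((a.0 + c.0) | 0) has moves --a--▸ m10, --b--▸ m11, --c--▸ m10
  m9 = 0 | (0 | c.0) has moves --c--▸ m12
  m10 = b.0 | (0 | 0) has moves --b--▸ m12
  m11 = 0 | ((a.0 + c.0) | 0) has moves --a--▸ m12, --c--▸ m12
  m12 = 0 | (0 | 0) has moves ∅
Reachable graph of Q (13 states):
  n0 = a.(c.b.0 | (a.0 | c.0)) has moves --a--▸ n1
  n1 = c.b.0 | (a.0 | c.0) has moves --a--▸ n2, --c--▸ n3, --c--▸ n4
  n2 = c.b.0 | (0 | c.0) has moves --c--▸ n5, --c--▸ n6
  n3 = b.0 | (a.0 | c.0) has moves --a--▸ n5, --b--▸ n7, --c--▸ n8
  n4 = c.b.0 | (a.0 | 0) has moves --a--▸ n6, --c--▸ n8
  n5 = b.0 | (0 | c.0) has moves --b--▸ n9, --c--▸ n10
  n6 = c.b.0 | (0 | 0) has moves --c--▸ n10
  n7 = 0 | (a.0 | c.0) has moves --a--▸ n9, --c--▸ n11
  n8 = b.0 | (a.0 | 0) has moves --a--▸ n10, --b--▸ n11
  n9 = 0 | (0 | c.0) has moves --c--▸ n12
  n10 = b.0 | (0 | 0) has moves --b--▸ n12
  n11 = 0 | (a.0 | 0) has moves --a--▸ n12
  n12 = 0 | (0 | 0) has moves ∅
Run σ = ⟨accc⟩ on P: start {m0}
  after a @ step 1: {m1}
  after c @ step 2: {m2, m3, m4}
  after c @ step 3: {m5, m6, m8}
  after c @ step 4: {m10}
  — P admits the full trace.
Run σ = ⟨accc⟩ on Q: start {n0}
  after a @ step 1: {n1}
  after c @ step 2: {n3, n4}
  after c @ step 3: {n8}
  after c @ step 4: no successor for Q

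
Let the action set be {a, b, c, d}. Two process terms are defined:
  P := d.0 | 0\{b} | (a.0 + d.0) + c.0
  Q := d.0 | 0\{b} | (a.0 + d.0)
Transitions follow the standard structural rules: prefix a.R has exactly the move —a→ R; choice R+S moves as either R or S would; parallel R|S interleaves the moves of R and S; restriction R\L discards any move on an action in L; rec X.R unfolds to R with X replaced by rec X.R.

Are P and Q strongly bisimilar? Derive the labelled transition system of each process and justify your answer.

P's transition system — 5 states:
  p0 = d.0 | 0\{b} | (a.0 + d.0) + c.0 has moves =a=> p1, =c=> p2, =d=> p1, =d=> p3
  p1 = d.0 | 0\{b} | 0 has moves =d=> p4
  p2 = 0 has moves ∅
  p3 = 0 | 0\{b} | (a.0 + d.0) has moves =a=> p4, =d=> p4
  p4 = 0 | 0\{b} | 0 has moves ∅
Q's transition system — 4 states:
  q0 = d.0 | 0\{b} | (a.0 + d.0) has moves =a=> q1, =d=> q1, =d=> q2
  q1 = d.0 | 0\{b} | 0 has moves =d=> q3
  q2 = 0 | 0\{b} | (a.0 + d.0) has moves =a=> q3, =d=> q3
  q3 = 0 | 0\{b} | 0 has moves ∅
Partition-refinement fixed point:
  B0 = {p0}
  B1 = {p3, q2}
  B2 = {p2, p4, q3}
  B3 = {p1, q1}
  B4 = {q0}
p0 ∈ B0, q0 ∈ B4 → different blocks

P ≁ Q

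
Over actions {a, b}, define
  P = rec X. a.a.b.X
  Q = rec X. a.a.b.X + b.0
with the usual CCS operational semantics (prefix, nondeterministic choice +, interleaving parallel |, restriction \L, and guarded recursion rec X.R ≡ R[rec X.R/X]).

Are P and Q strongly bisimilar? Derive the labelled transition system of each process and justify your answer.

Reachable graph of P (3 states):
  m0 = rec X. a.a.b.X :: =a=> m1
  m1 = a.b.(rec X. a.a.b.X) :: =a=> m2
  m2 = b.(rec X. a.a.b.X) :: =b=> m0
Reachable graph of Q (4 states):
  n0 = rec X. a.a.b.X + b.0 :: =a=> n1, =b=> n2
  n1 = a.b.(rec X. a.a.b.X + b.0) :: =a=> n3
  n2 = 0 :: stopped
  n3 = b.(rec X. a.a.b.X + b.0) :: =b=> n0
Partition-refinement fixed point:
  B0 = {m0}
  B1 = {m1}
  B2 = {m2}
  B3 = {n0}
  B4 = {n1}
  B5 = {n3}
  B6 = {n2}
m0 ∈ B0, n0 ∈ B3 → different blocks

NO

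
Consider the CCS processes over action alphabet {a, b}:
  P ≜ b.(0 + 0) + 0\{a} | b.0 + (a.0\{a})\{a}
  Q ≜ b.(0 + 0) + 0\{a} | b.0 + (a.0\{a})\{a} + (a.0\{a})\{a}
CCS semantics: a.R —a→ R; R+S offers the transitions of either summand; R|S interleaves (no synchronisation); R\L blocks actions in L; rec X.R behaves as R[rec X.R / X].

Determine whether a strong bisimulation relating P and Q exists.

YES

LTS(P): 3 reachable states
  m0 = b.(0 + 0) + 0\{a} | b.0 + (a.0\{a})\{a} → -b-> m1, -b-> m2
  m1 = 0 + 0 → deadlocked
  m2 = 0\{a} | 0 → deadlocked
LTS(Q): 3 reachable states
  n0 = b.(0 + 0) + 0\{a} | b.0 + (a.0\{a})\{a} + (a.0\{a})\{a} → -b-> n1, -b-> n2
  n1 = 0 + 0 → deadlocked
  n2 = 0\{a} | 0 → deadlocked
Partition-refinement fixed point:
  B0 = {m0, n0}
  B1 = {m1, m2, n1, n2}
m0 ∈ B0, n0 ∈ B0 → same block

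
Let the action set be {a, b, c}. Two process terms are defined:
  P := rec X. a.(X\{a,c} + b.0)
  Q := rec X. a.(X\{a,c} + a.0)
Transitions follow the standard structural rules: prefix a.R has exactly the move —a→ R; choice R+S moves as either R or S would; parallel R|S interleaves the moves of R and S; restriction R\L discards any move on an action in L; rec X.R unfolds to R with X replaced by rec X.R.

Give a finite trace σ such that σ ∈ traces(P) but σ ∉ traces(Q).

ab

LTS(P): 3 reachable states
  s0 = rec X. a.(X\{a,c} + b.0) has moves ··a··> s1
  s1 = (rec X. a.(X\{a,c} + b.0))\{a,c} + b.0 has moves ··b··> s2
  s2 = 0 has moves ∅
LTS(Q): 3 reachable states
  t0 = rec X. a.(X\{a,c} + a.0) has moves ··a··> t1
  t1 = (rec X. a.(X\{a,c} + a.0))\{a,c} + a.0 has moves ··a··> t2
  t2 = 0 has moves ∅
Trace ⟨ab⟩ through P, begin at {s0}:
  [1] a ⇒ {s1}
  [2] b ⇒ {s2}
  P completes σ.
Trace ⟨ab⟩ through Q, begin at {t0}:
  [1] a ⇒ {t1}
  [2] b ⇒ ∅ (Q stuck)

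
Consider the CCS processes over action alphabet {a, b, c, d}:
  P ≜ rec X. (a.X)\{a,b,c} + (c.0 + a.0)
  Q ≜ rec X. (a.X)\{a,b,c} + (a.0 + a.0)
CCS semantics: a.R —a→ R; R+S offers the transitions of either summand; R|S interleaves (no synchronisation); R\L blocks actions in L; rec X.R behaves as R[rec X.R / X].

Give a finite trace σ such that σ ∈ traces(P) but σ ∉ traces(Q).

c

Reachable graph of P (2 states):
  u0 = rec X. (a.X)\{a,b,c} + (c.0 + a.0) has moves —a→ u1, —c→ u1
  u1 = 0 has moves ·
Reachable graph of Q (2 states):
  v0 = rec X. (a.X)\{a,b,c} + (a.0 + a.0) has moves —a→ v1
  v1 = 0 has moves ·
Executing c from P (initial set {u0}):
  after c @ step 1: {u1}
  — P admits the full trace.
Executing c from Q (initial set {v0}):
  after c @ step 1: ∅  — Q cannot continue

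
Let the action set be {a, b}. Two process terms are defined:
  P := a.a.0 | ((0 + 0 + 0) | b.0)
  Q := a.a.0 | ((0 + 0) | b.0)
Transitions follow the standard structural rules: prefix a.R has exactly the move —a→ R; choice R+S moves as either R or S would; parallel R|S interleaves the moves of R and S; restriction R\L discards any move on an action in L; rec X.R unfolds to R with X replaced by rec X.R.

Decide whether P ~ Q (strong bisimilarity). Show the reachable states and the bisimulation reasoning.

LTS(P): 6 reachable states
  s0 = a.a.0 | ((0 + 0 + 0) | b.0) | --a--▸ s1, --b--▸ s2
  s1 = a.0 | ((0 + 0 + 0) | b.0) | --a--▸ s3, --b--▸ s4
  s2 = a.a.0 | ((0 + 0 + 0) | 0) | --a--▸ s4
  s3 = 0 | ((0 + 0 + 0) | b.0) | --b--▸ s5
  s4 = a.0 | ((0 + 0 + 0) | 0) | --a--▸ s5
  s5 = 0 | ((0 + 0 + 0) | 0) | ∅
LTS(Q): 6 reachable states
  t0 = a.a.0 | ((0 + 0) | b.0) | --a--▸ t1, --b--▸ t2
  t1 = a.0 | ((0 + 0) | b.0) | --a--▸ t3, --b--▸ t4
  t2 = a.a.0 | ((0 + 0) | 0) | --a--▸ t4
  t3 = 0 | ((0 + 0) | b.0) | --b--▸ t5
  t4 = a.0 | ((0 + 0) | 0) | --a--▸ t5
  t5 = 0 | ((0 + 0) | 0) | ∅
Partition-refinement fixed point:
  B0 = {s0, t0}
  B1 = {s1, t1}
  B2 = {s3, t3}
  B3 = {s5, t5}
  B4 = {s4, t4}
  B5 = {s2, t2}
s0 ∈ B0, t0 ∈ B0 → same block

YES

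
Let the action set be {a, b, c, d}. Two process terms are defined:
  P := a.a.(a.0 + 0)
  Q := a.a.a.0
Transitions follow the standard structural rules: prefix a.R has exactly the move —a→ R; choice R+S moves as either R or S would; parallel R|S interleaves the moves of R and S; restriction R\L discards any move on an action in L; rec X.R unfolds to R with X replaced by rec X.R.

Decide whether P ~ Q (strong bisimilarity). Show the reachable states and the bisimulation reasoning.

YES

Reachable graph of P (4 states):
  u0 = a.a.(a.0 + 0) → ··a··> u1
  u1 = a.(a.0 + 0) → ··a··> u2
  u2 = a.0 + 0 → ··a··> u3
  u3 = 0 → stopped
Reachable graph of Q (4 states):
  v0 = a.a.a.0 → ··a··> v1
  v1 = a.a.0 → ··a··> v2
  v2 = a.0 → ··a··> v3
  v3 = 0 → stopped
Coarsest stable partition (strong bisimilarity classes):
  B0 = {u0, v0}
  B1 = {u1, v1}
  B2 = {u2, v2}
  B3 = {u3, v3}
u0 ∈ B0, v0 ∈ B0 → same block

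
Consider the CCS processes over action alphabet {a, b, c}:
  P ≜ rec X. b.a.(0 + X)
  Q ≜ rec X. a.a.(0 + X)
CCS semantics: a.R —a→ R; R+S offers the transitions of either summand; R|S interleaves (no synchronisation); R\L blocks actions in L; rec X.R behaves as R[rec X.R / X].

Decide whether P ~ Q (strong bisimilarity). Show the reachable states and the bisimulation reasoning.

not bisimilar

P's transition system — 3 states:
  s0 = rec X. b.a.(0 + X) → ··b··> s1
  s1 = a.(0 + (rec X. b.a.(0 + X))) → ··a··> s2
  s2 = 0 + (rec X. b.a.(0 + X)) → ··b··> s1
Q's transition system — 3 states:
  t0 = rec X. a.a.(0 + X) → ··a··> t1
  t1 = a.(0 + (rec X. a.a.(0 + X))) → ··a··> t2
  t2 = 0 + (rec X. a.a.(0 + X)) → ··a··> t1
Partition-refinement fixed point:
  B0 = {s0, s2}
  B1 = {s1}
  B2 = {t0, t1, t2}
s0 ∈ B0, t0 ∈ B2 → different blocks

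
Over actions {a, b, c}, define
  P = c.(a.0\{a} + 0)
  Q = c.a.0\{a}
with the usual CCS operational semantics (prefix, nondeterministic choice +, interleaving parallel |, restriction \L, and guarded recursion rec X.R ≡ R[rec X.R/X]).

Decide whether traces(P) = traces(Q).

trace-equivalent

LTS(P): 3 reachable states
  m0 = c.(a.0\{a} + 0) :: ··c··> m1
  m1 = a.0\{a} + 0 :: ··a··> m2
  m2 = 0\{a} :: (no moves)
LTS(Q): 3 reachable states
  n0 = c.a.0\{a} :: ··c··> n1
  n1 = a.0\{a} :: ··a··> n2
  n2 = 0\{a} :: (no moves)
Bisimilarity quotient blocks:
  B0 = {m0, n0}
  B1 = {m1, n1}
  B2 = {m2, n2}
m0 ∈ B0, n0 ∈ B0 → same block
Bisimilar ⇒ trace-equivalent.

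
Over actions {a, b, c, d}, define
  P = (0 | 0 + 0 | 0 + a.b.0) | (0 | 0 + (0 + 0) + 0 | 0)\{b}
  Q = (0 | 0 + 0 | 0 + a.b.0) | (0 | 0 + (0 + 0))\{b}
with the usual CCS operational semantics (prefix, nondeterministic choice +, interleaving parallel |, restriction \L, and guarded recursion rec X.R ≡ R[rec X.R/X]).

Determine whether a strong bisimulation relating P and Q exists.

YES

P's transition system — 3 states:
  m0 = (0 | 0 + 0 | 0 + a.b.0) | (0 | 0 + (0 + 0) + 0 | 0)\{b} → =a=> m1
  m1 = b.0 | (0 | 0 + (0 + 0) + 0 | 0)\{b} → =b=> m2
  m2 = 0 | (0 | 0 + (0 + 0) + 0 | 0)\{b} → stopped
Q's transition system — 3 states:
  n0 = (0 | 0 + 0 | 0 + a.b.0) | (0 | 0 + (0 + 0))\{b} → =a=> n1
  n1 = b.0 | (0 | 0 + (0 + 0))\{b} → =b=> n2
  n2 = 0 | (0 | 0 + (0 + 0))\{b} → stopped
Bisimilarity quotient blocks:
  B0 = {m0, n0}
  B1 = {m1, n1}
  B2 = {m2, n2}
m0 ∈ B0, n0 ∈ B0 → same block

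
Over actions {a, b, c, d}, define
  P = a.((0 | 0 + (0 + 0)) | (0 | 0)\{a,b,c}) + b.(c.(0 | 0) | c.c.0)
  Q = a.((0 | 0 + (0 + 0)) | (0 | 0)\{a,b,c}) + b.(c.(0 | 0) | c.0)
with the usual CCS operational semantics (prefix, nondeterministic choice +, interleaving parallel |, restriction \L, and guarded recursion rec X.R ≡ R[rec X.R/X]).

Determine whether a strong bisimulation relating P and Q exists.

P's transition system — 8 states:
  u0 = a.((0 | 0 + (0 + 0)) | (0 | 0)\{a,b,c}) + b.(c.(0 | 0) | c.c.0) → —a→ u1, —b→ u2
  u1 = (0 | 0 + (0 + 0)) | (0 | 0)\{a,b,c} → deadlocked
  u2 = c.(0 | 0) | c.c.0 → —c→ u3, —c→ u4
  u3 = 0 | 0 | c.c.0 → —c→ u5
  u4 = c.(0 | 0) | c.0 → —c→ u5, —c→ u6
  u5 = 0 | 0 | c.0 → —c→ u7
  u6 = c.(0 | 0) | 0 → —c→ u7
  u7 = 0 | 0 | 0 → deadlocked
Q's transition system — 6 states:
  v0 = a.((0 | 0 + (0 + 0)) | (0 | 0)\{a,b,c}) + b.(c.(0 | 0) | c.0) → —a→ v1, —b→ v2
  v1 = (0 | 0 + (0 + 0)) | (0 | 0)\{a,b,c} → deadlocked
  v2 = c.(0 | 0) | c.0 → —c→ v3, —c→ v4
  v3 = 0 | 0 | c.0 → —c→ v5
  v4 = c.(0 | 0) | 0 → —c→ v5
  v5 = 0 | 0 | 0 → deadlocked
Coarsest stable partition (strong bisimilarity classes):
  B0 = {u0}
  B1 = {u1, u7, v1, v5}
  B2 = {u2}
  B3 = {u3, u4, v2}
  B4 = {u5, u6, v3, v4}
  B5 = {v0}
u0 ∈ B0, v0 ∈ B5 → different blocks

not bisimilar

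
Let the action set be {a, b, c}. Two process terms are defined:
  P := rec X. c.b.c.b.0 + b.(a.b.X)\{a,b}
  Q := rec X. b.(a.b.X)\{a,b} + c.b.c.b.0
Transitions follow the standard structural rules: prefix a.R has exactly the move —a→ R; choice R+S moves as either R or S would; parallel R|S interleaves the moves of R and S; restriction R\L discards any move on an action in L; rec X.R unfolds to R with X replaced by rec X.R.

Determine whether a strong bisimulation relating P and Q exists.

YES

P's transition system — 6 states:
  p0 = rec X. c.b.c.b.0 + b.(a.b.X)\{a,b} has moves -b-> p1, -c-> p2
  p1 = (a.b.(rec X. c.b.c.b.0 + b.(a.b.X)\{a,b}))\{a,b} has moves (no moves)
  p2 = b.c.b.0 has moves -b-> p3
  p3 = c.b.0 has moves -c-> p4
  p4 = b.0 has moves -b-> p5
  p5 = 0 has moves (no moves)
Q's transition system — 6 states:
  q0 = rec X. b.(a.b.X)\{a,b} + c.b.c.b.0 has moves -b-> q1, -c-> q2
  q1 = (a.b.(rec X. b.(a.b.X)\{a,b} + c.b.c.b.0))\{a,b} has moves (no moves)
  q2 = b.c.b.0 has moves -b-> q3
  q3 = c.b.0 has moves -c-> q4
  q4 = b.0 has moves -b-> q5
  q5 = 0 has moves (no moves)
Coarsest stable partition (strong bisimilarity classes):
  B0 = {p0, q0}
  B1 = {p2, q2}
  B2 = {p3, q3}
  B3 = {p4, q4}
  B4 = {p1, p5, q1, q5}
p0 ∈ B0, q0 ∈ B0 → same block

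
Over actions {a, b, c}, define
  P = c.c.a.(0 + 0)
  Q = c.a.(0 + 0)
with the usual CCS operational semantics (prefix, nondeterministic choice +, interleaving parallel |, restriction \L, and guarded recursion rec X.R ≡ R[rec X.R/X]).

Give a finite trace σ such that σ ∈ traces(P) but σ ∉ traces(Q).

P's transition system — 4 states:
  s0 = c.c.a.(0 + 0) ⊢ --c--▸ s1
  s1 = c.a.(0 + 0) ⊢ --c--▸ s2
  s2 = a.(0 + 0) ⊢ --a--▸ s3
  s3 = 0 + 0 ⊢ ·
Q's transition system — 3 states:
  t0 = c.a.(0 + 0) ⊢ --c--▸ t1
  t1 = a.(0 + 0) ⊢ --a--▸ t2
  t2 = 0 + 0 ⊢ ·
Run σ = ⟨cc⟩ on P: start {s0}
  step 1 (c): {s1}
  step 2 (c): {s2}
  P completes σ.
Run σ = ⟨cc⟩ on Q: start {t0}
  step 1 (c): {t1}
  step 2 (c): ∅ (Q stuck)

cc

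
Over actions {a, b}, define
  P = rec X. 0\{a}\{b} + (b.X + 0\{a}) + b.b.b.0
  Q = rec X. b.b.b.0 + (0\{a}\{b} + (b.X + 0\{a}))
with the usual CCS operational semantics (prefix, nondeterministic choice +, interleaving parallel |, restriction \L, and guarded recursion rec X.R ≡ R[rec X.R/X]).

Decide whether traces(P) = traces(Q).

LTS(P): 4 reachable states
  u0 = rec X. 0\{a}\{b} + (b.X + 0\{a}) + b.b.b.0 :: --b--▸ u0, --b--▸ u1
  u1 = b.b.0 :: --b--▸ u2
  u2 = b.0 :: --b--▸ u3
  u3 = 0 :: deadlocked
LTS(Q): 4 reachable states
  v0 = rec X. b.b.b.0 + (0\{a}\{b} + (b.X + 0\{a})) :: --b--▸ v0, --b--▸ v1
  v1 = b.b.0 :: --b--▸ v2
  v2 = b.0 :: --b--▸ v3
  v3 = 0 :: deadlocked
Partition-refinement fixed point:
  B0 = {u0, v0}
  B1 = {u1, v1}
  B2 = {u2, v2}
  B3 = {u3, v3}
u0 ∈ B0, v0 ∈ B0 → same block
Bisimilar ⇒ trace-equivalent.

traces(P) = traces(Q)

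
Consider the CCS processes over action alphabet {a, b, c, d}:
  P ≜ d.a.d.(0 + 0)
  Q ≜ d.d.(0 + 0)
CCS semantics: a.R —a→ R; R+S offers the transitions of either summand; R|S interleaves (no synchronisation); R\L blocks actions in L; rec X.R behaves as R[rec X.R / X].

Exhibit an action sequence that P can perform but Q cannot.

P's transition system — 4 states:
  s0 = d.a.d.(0 + 0) ⊢ ··d··> s1
  s1 = a.d.(0 + 0) ⊢ ··a··> s2
  s2 = d.(0 + 0) ⊢ ··d··> s3
  s3 = 0 + 0 ⊢ ·
Q's transition system — 3 states:
  t0 = d.d.(0 + 0) ⊢ ··d··> t1
  t1 = d.(0 + 0) ⊢ ··d··> t2
  t2 = 0 + 0 ⊢ ·
Run σ = ⟨da⟩ on P: start {s0}
  step 1 (d): {s1}
  step 2 (a): {s2}
  P completes σ.
Run σ = ⟨da⟩ on Q: start {t0}
  step 1 (d): {t1}
  step 2 (a): no successor for Q

da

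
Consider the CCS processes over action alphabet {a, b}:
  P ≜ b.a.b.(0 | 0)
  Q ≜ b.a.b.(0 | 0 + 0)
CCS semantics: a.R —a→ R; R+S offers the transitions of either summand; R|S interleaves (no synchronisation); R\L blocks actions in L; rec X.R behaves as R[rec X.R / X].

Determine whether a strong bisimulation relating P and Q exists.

P's transition system — 4 states:
  u0 = b.a.b.(0 | 0) ⊢ ··b··> u1
  u1 = a.b.(0 | 0) ⊢ ··a··> u2
  u2 = b.(0 | 0) ⊢ ··b··> u3
  u3 = 0 | 0 ⊢ (no moves)
Q's transition system — 4 states:
  v0 = b.a.b.(0 | 0 + 0) ⊢ ··b··> v1
  v1 = a.b.(0 | 0 + 0) ⊢ ··a··> v2
  v2 = b.(0 | 0 + 0) ⊢ ··b··> v3
  v3 = 0 | 0 + 0 ⊢ (no moves)
Coarsest stable partition (strong bisimilarity classes):
  B0 = {u0, v0}
  B1 = {u1, v1}
  B2 = {u2, v2}
  B3 = {u3, v3}
u0 ∈ B0, v0 ∈ B0 → same block

YES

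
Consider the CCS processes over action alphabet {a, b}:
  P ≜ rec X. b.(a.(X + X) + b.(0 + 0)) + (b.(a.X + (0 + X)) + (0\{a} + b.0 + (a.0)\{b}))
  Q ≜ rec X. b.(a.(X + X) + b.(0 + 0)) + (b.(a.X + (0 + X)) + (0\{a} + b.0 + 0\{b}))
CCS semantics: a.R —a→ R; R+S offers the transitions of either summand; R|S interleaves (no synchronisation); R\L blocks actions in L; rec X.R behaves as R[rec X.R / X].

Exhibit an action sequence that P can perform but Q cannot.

a

LTS(P): 7 reachable states
  m0 = rec X. b.(a.(X + X) + b.(0 + 0)) + (b.(a.X + (0 + X)) + (0\{a} + b.0 + (a.0)\{b})) → =a=> m1, =b=> m2, =b=> m3, =b=> m4
  m1 = 0\{b} → ∅
  m2 = 0 → ∅
  m3 = a.((rec X. b.(a.(X + X) + b.(0 + 0)) + (b.(a.X + (0 + X)) + (0\{a} + b.0 + (a.0)\{b}))) + (rec X. b.(a.(X + X) + b.(0 + 0)) + (b.(a.X + (0 + X)) + (0\{a} + b.0 + (a.0)\{b})))) + b.(0 + 0) → =a=> m5, =b=> m6
  m4 = a.(rec X. b.(a.(X + X) + b.(0 + 0)) + (b.(a.X + (0 + X)) + (0\{a} + b.0 + (a.0)\{b}))) + (0 + (rec X. b.(a.(X + X) + b.(0 + 0)) + (b.(a.X + (0 + X)) + (0\{a} + b.0 + (a.0)\{b})))) → =a=> m0, =a=> m1, =b=> m2, =b=> m3, =b=> m4
  m5 = (rec X. b.(a.(X + X) + b.(0 + 0)) + (b.(a.X + (0 + X)) + (0\{a} + b.0 + (a.0)\{b}))) + (rec X. b.(a.(X + X) + b.(0 + 0)) + (b.(a.X + (0 + X)) + (0\{a} + b.0 + (a.0)\{b}))) → =a=> m1, =b=> m2, =b=> m3, =b=> m4
  m6 = 0 + 0 → ∅
LTS(Q): 6 reachable states
  n0 = rec X. b.(a.(X + X) + b.(0 + 0)) + (b.(a.X + (0 + X)) + (0\{a} + b.0 + 0\{b})) → =b=> n1, =b=> n2, =b=> n3
  n1 = 0 → ∅
  n2 = a.((rec X. b.(a.(X + X) + b.(0 + 0)) + (b.(a.X + (0 + X)) + (0\{a} + b.0 + 0\{b}))) + (rec X. b.(a.(X + X) + b.(0 + 0)) + (b.(a.X + (0 + X)) + (0\{a} + b.0 + 0\{b})))) + b.(0 + 0) → =a=> n4, =b=> n5
  n3 = a.(rec X. b.(a.(X + X) + b.(0 + 0)) + (b.(a.X + (0 + X)) + (0\{a} + b.0 + 0\{b}))) + (0 + (rec X. b.(a.(X + X) + b.(0 + 0)) + (b.(a.X + (0 + X)) + (0\{a} + b.0 + 0\{b})))) → =a=> n0, =b=> n1, =b=> n2, =b=> n3
  n4 = (rec X. b.(a.(X + X) + b.(0 + 0)) + (b.(a.X + (0 + X)) + (0\{a} + b.0 + 0\{b}))) + (rec X. b.(a.(X + X) + b.(0 + 0)) + (b.(a.X + (0 + X)) + (0\{a} + b.0 + 0\{b}))) → =b=> n1, =b=> n2, =b=> n3
  n5 = 0 + 0 → ∅
Trace ⟨a⟩ through P, begin at {m0}:
  after a @ step 1: {m1}
  ✓ P
Trace ⟨a⟩ through Q, begin at {n0}:
  after a @ step 1: no successor for Q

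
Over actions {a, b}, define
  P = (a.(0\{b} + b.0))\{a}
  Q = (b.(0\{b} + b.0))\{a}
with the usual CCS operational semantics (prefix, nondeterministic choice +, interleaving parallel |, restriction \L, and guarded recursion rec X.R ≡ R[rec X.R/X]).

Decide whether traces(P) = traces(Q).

trace-distinct — witness ⟨b⟩

P's transition system — 1 states:
  m0 = (a.(0\{b} + b.0))\{a} → stopped
Q's transition system — 3 states:
  n0 = (b.(0\{b} + b.0))\{a} → -b-> n1
  n1 = (0\{b} + b.0)\{a} → -b-> n2
  n2 = 0\{a} → stopped
Executing b from Q (initial set {n0}):
  after b @ step 1: {n1}
  Q completes σ.
Executing b from P (initial set {m0}):
  after b @ step 1: ∅ (P stuck)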